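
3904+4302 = 8206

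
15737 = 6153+9584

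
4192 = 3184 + 1008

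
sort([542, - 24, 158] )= [ - 24, 158, 542 ] 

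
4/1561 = 4/1561 = 0.00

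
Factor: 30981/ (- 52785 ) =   -  3^( - 2)*5^( - 1)*17^( - 1)*449^1= -  449/765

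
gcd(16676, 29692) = 4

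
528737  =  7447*71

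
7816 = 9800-1984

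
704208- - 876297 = 1580505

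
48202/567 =6886/81 = 85.01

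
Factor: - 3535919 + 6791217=2^1*1627649^1 = 3255298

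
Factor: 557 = 557^1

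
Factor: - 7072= -2^5*13^1*17^1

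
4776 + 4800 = 9576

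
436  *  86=37496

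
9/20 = 9/20= 0.45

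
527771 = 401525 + 126246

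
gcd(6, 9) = 3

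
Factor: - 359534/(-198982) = 233^ ( - 1)*421^1=421/233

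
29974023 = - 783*( - 38281)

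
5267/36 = 5267/36 =146.31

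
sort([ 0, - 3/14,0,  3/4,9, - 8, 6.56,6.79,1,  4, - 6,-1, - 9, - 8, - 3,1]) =[ - 9, - 8, - 8 ,- 6, - 3 , - 1 , - 3/14, 0,  0, 3/4,  1, 1, 4, 6.56,  6.79,9]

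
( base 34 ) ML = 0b1100000001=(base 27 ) 11D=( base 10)769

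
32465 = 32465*1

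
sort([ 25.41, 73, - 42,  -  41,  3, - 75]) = [  -  75,-42, - 41, 3,25.41, 73] 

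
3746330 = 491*7630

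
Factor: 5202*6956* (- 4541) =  - 2^3 * 3^2* 17^2*19^1 * 37^1*47^1*239^1 = - 164316593592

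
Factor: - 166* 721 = -2^1 * 7^1*83^1 * 103^1= - 119686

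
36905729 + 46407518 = 83313247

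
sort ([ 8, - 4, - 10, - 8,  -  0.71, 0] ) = [ - 10, - 8, - 4, -0.71,0, 8 ] 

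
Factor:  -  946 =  - 2^1*11^1 * 43^1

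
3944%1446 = 1052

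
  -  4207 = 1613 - 5820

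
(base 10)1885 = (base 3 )2120211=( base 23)3CM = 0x75d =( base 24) 36d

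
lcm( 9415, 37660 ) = 37660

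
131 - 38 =93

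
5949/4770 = 661/530 =1.25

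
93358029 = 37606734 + 55751295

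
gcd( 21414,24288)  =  6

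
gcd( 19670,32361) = 7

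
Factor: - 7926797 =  - 2309^1*3433^1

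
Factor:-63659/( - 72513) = 3^( - 2)* 7^( - 1) *1151^( - 1 )*63659^1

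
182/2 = 91  =  91.00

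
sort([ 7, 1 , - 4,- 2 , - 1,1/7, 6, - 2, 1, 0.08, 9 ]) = [ - 4, - 2, - 2, - 1,0.08,  1/7, 1, 1,  6,7, 9] 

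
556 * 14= 7784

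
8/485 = 8/485 = 0.02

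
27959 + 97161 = 125120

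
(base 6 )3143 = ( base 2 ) 1011000111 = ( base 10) 711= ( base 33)li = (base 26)119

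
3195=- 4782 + 7977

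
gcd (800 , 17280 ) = 160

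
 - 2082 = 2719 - 4801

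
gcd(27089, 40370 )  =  1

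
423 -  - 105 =528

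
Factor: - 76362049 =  - 41^1*1862489^1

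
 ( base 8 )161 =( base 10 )113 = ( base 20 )5d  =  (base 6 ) 305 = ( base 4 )1301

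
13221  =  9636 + 3585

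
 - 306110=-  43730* 7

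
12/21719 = 12/21719 =0.00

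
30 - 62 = - 32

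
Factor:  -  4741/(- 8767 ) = 431^1*797^( - 1) = 431/797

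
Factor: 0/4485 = 0 =0^1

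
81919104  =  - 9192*( - 8912) 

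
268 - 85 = 183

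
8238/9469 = 8238/9469  =  0.87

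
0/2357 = 0 =0.00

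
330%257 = 73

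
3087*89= 274743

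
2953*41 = 121073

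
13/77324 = 1/5948=0.00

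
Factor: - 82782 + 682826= 600044 = 2^2 * 150011^1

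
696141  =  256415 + 439726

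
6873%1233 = 708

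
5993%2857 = 279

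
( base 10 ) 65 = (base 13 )50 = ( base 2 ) 1000001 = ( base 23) 2j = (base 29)27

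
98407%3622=613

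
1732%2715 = 1732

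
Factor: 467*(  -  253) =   -  11^1*23^1*467^1=- 118151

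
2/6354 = 1/3177=0.00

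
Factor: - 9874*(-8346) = 2^2*3^1*13^1*107^1*4937^1 = 82408404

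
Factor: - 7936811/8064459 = -3^( - 2)*13^( - 1 )*43^1 * 68927^(-1 ) * 184577^1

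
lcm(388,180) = 17460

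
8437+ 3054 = 11491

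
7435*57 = 423795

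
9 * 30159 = 271431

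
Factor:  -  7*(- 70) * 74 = 2^2 * 5^1*7^2*37^1 = 36260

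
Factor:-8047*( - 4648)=2^3*7^1*13^1*83^1*619^1 =37402456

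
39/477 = 13/159 = 0.08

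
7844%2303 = 935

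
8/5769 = 8/5769 = 0.00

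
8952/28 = 2238/7 = 319.71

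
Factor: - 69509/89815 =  - 5^( - 1)*23^( - 1)*89^1 = -89/115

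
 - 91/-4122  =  91/4122  =  0.02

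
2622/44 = 59 + 13/22 = 59.59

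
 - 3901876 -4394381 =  - 8296257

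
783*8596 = 6730668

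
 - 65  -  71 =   -  136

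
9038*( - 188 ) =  - 1699144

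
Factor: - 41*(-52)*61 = 130052 = 2^2*13^1*41^1*61^1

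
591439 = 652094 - 60655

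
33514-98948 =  - 65434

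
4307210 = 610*7061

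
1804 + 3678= 5482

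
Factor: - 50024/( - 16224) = 37/12 = 2^( - 2)*3^( - 1)*37^1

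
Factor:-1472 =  - 2^6*23^1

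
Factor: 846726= 2^1*3^1* 141121^1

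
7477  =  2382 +5095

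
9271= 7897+1374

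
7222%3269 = 684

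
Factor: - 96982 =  - 2^1 * 48491^1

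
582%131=58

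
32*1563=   50016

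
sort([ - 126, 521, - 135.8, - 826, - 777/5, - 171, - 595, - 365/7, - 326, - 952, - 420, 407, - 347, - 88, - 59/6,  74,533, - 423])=[ - 952, - 826, - 595, - 423 , - 420, - 347, - 326, - 171, - 777/5, - 135.8, - 126,  -  88, - 365/7, - 59/6,74,407,521,533]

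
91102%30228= 418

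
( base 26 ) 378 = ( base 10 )2218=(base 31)29H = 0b100010101010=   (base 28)2n6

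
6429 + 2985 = 9414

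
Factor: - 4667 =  - 13^1*359^1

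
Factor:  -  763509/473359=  - 921/571  =  -  3^1 * 307^1*571^( - 1)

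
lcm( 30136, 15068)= 30136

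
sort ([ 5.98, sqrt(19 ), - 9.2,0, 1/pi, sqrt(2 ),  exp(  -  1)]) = [  -  9.2, 0, 1/pi,exp(  -  1 ), sqrt(2),sqrt( 19), 5.98] 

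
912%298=18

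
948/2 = 474 = 474.00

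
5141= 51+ 5090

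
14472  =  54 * 268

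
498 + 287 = 785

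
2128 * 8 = 17024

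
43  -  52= - 9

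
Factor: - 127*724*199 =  - 18297652 = - 2^2*127^1*181^1*199^1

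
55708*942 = 52476936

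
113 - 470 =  -357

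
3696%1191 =123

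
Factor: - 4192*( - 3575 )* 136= 2^8*5^2*11^1*13^1*17^1 * 131^1 = 2038150400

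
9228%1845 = 3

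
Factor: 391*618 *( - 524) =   -  126618312 = -2^3* 3^1*17^1*23^1*103^1*131^1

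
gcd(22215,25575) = 15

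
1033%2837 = 1033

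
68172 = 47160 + 21012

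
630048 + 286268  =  916316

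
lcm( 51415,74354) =4833010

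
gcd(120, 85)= 5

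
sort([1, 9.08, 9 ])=[ 1, 9, 9.08]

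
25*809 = 20225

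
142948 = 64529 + 78419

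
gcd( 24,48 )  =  24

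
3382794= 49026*69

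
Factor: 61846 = 2^1*17^2 * 107^1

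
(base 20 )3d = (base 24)31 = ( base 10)73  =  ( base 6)201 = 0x49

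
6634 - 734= 5900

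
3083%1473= 137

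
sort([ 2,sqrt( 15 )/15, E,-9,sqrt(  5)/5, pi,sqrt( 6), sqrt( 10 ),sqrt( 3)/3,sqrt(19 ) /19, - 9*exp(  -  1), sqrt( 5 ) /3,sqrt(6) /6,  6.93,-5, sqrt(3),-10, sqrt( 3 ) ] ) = [-10, - 9,-5, - 9*exp( - 1), sqrt( 19) /19,sqrt(15) /15,sqrt(6)/6,sqrt( 5) /5,sqrt( 3) /3,sqrt(5 ) /3,sqrt (3), sqrt(3),2,sqrt ( 6),E , pi,sqrt( 10 ),6.93]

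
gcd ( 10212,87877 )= 1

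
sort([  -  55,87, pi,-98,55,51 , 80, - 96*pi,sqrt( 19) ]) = [ - 96 * pi, - 98, - 55,pi,sqrt( 19),  51,55,80, 87 ]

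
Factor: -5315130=-2^1*3^2*5^1*73^1*809^1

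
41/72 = 41/72 = 0.57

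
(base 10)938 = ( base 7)2510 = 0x3AA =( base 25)1cd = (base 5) 12223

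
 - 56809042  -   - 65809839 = 9000797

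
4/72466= 2/36233 = 0.00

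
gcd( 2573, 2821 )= 31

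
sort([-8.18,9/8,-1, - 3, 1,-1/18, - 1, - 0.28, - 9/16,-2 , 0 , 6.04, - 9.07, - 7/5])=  [-9.07,- 8.18, - 3, - 2,-7/5,-1, - 1, - 9/16 , - 0.28, - 1/18, 0, 1,9/8,6.04]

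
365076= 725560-360484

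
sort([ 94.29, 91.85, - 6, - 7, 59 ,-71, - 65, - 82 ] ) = [ - 82, - 71, - 65, - 7, - 6, 59, 91.85, 94.29 ]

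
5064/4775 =5064/4775 = 1.06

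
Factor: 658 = 2^1*7^1*47^1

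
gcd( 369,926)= 1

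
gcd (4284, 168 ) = 84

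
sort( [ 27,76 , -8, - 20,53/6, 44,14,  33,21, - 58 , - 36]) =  [ - 58, - 36,  -  20, - 8 , 53/6, 14,21,  27,33, 44, 76] 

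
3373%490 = 433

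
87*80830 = 7032210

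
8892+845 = 9737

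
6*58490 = 350940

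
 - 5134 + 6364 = 1230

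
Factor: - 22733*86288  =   - 1961585104 =- 2^4*127^1*179^1*5393^1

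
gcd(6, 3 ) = 3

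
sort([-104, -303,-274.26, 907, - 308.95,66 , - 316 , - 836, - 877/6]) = [-836, - 316,- 308.95,-303,-274.26, - 877/6, - 104, 66 , 907] 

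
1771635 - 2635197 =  - 863562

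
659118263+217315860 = 876434123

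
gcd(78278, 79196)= 2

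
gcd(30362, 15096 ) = 34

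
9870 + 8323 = 18193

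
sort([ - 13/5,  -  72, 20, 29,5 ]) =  [ - 72,  -  13/5, 5,20,29 ] 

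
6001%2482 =1037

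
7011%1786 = 1653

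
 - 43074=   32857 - 75931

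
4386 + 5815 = 10201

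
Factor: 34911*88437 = 3^5*41^1*431^1*719^1 = 3087424107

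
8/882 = 4/441 = 0.01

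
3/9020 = 3/9020 = 0.00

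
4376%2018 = 340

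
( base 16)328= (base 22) 1EG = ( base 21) 1HA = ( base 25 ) 178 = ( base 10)808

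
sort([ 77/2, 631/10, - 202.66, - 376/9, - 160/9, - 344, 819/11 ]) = [ - 344,  -  202.66, - 376/9,- 160/9 , 77/2, 631/10, 819/11 ]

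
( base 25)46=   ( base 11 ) 97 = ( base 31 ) 3d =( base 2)1101010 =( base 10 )106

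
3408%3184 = 224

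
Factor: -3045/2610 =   -  2^( - 1)*3^( - 1 )*7^1 = -7/6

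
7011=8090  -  1079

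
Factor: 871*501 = 436371= 3^1 * 13^1 * 67^1  *167^1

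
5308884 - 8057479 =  - 2748595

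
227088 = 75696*3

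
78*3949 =308022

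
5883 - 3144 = 2739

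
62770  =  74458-11688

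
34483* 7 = 241381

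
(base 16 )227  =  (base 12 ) 39b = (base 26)l5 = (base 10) 551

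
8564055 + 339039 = 8903094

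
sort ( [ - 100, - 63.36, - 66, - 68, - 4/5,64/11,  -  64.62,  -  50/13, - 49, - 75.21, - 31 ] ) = [ - 100, - 75.21,-68, - 66, - 64.62, - 63.36,- 49 ,  -  31, - 50/13, - 4/5, 64/11] 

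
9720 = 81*120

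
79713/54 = 8857/6 =1476.17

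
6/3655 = 6/3655 = 0.00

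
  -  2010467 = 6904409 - 8914876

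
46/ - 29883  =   - 46/29883 = -0.00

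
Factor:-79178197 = - 7^1*17^2 * 39139^1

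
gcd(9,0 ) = 9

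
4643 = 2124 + 2519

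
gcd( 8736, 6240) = 1248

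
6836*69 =471684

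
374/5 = 74 + 4/5 = 74.80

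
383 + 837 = 1220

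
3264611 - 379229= 2885382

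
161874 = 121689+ 40185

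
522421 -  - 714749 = 1237170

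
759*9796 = 7435164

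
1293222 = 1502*861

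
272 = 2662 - 2390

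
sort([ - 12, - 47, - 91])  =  [ - 91, - 47, - 12 ] 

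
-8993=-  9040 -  - 47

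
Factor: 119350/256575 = 434/933 = 2^1*3^( - 1)*7^1* 31^1*311^(-1)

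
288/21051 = 32/2339 = 0.01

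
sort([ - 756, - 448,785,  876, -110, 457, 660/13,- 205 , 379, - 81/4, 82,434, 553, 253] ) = [ - 756, - 448,-205, - 110,-81/4, 660/13, 82, 253, 379, 434, 457, 553, 785, 876]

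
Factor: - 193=- 193^1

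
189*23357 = 4414473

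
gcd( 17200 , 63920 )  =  80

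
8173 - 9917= - 1744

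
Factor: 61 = 61^1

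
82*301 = 24682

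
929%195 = 149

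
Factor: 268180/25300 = 5^(  -  1)*53^1=53/5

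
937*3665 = 3434105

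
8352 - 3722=4630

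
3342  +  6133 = 9475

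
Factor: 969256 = 2^3*121157^1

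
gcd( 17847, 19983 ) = 3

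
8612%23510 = 8612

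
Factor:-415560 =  - 2^3*3^1*5^1 * 3463^1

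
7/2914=7/2914 = 0.00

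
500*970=485000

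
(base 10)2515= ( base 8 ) 4723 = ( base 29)2SL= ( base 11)1987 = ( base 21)5eg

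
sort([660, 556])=[556,660]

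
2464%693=385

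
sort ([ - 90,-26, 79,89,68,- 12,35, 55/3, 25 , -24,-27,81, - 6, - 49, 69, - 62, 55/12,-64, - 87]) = [ - 90, - 87, - 64, - 62,- 49, - 27,-26, - 24,- 12, - 6, 55/12,55/3,25,35,  68,69,79 , 81, 89]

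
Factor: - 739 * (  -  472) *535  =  186612280 = 2^3*5^1*59^1 * 107^1 * 739^1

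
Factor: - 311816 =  - 2^3*38977^1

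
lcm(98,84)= 588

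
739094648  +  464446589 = 1203541237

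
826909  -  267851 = 559058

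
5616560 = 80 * 70207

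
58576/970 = 29288/485 = 60.39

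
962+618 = 1580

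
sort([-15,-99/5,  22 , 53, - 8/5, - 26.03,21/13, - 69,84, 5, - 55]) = [- 69, - 55 , - 26.03, - 99/5, - 15, - 8/5, 21/13,5,22, 53,84] 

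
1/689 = 1/689 = 0.00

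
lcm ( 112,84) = 336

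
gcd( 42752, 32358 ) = 2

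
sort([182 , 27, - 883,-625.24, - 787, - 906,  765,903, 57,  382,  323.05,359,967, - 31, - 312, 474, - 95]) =[ - 906, - 883,  -  787, - 625.24, - 312,  -  95, - 31, 27, 57,182, 323.05, 359, 382, 474, 765,  903, 967]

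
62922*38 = 2391036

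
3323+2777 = 6100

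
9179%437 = 2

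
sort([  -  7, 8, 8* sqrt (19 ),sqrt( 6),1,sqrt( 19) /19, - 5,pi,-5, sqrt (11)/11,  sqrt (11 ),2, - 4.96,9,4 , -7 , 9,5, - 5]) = [ - 7 ,-7,-5,-5, - 5,- 4.96, sqrt(19 ) /19,  sqrt( 11)/11,1,2,sqrt( 6),pi, sqrt( 11),4, 5,8,  9,9,8* sqrt( 19) ]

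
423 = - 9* ( - 47)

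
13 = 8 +5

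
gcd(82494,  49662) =18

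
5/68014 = 5/68014 = 0.00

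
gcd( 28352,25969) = 1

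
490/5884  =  245/2942 = 0.08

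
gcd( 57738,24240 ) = 6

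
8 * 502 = 4016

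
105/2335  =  21/467 =0.04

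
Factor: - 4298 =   -  2^1*7^1*307^1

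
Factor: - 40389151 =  - 11^1*97^1*37853^1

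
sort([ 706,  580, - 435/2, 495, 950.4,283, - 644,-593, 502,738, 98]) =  [ - 644, - 593, - 435/2, 98, 283, 495,502,580,706,738,  950.4]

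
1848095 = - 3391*( - 545)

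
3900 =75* 52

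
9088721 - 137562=8951159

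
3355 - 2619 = 736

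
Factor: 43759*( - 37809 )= - 3^2 * 4201^1*43759^1  =  - 1654484031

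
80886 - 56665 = 24221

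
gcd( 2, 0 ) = 2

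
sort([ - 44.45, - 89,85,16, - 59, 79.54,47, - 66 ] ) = [ - 89 , - 66, - 59, - 44.45,16,47, 79.54, 85] 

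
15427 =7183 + 8244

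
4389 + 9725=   14114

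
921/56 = 16+25/56  =  16.45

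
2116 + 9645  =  11761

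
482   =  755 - 273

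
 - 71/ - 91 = 71/91=   0.78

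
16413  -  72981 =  - 56568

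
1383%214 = 99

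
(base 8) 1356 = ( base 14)3B8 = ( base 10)750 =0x2ee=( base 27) 10L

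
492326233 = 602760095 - 110433862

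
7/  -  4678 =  - 1+4671/4678 = - 0.00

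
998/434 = 499/217 = 2.30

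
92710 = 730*127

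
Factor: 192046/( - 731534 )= -131^1*499^( - 1)= - 131/499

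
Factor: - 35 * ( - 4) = 140 = 2^2 * 5^1*7^1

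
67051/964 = 67051/964 = 69.55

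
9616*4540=43656640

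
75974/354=214+109/177  =  214.62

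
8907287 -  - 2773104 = 11680391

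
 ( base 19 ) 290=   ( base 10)893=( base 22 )1id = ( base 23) 1FJ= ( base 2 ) 1101111101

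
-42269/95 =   -  445 + 6/95 = - 444.94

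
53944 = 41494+12450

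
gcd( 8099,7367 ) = 1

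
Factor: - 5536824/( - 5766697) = 2^3*3^1*281^1* 419^( -1)*821^1*13763^( - 1)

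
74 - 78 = -4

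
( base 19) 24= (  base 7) 60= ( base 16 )2a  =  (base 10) 42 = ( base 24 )1i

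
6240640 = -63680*(-98 )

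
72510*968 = 70189680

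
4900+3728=8628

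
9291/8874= 3097/2958 =1.05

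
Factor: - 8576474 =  - 2^1*113^1*137^1* 277^1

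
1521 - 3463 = - 1942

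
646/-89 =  - 8 + 66/89=-7.26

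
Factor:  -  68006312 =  - 2^3*11^1*31^1*97^1*257^1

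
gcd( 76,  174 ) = 2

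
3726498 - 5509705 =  - 1783207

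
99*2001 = 198099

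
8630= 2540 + 6090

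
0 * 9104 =0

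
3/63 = 1/21= 0.05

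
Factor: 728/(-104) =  - 7= - 7^1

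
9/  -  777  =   - 1 + 256/259 = - 0.01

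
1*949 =949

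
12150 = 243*50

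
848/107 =848/107 = 7.93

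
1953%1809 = 144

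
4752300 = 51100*93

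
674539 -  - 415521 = 1090060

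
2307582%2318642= 2307582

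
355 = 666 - 311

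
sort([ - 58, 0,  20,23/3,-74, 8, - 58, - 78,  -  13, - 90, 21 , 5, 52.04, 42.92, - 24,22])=[ - 90, - 78,-74, - 58, - 58 ,  -  24, - 13,0, 5,23/3, 8, 20, 21 , 22,42.92,52.04 ]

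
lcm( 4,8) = 8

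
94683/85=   1113+78/85  =  1113.92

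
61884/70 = 30942/35 = 884.06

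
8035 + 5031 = 13066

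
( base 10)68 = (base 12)58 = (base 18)3E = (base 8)104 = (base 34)20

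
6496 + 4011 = 10507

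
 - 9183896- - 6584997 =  - 2598899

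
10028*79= 792212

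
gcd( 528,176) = 176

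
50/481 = 50/481 = 0.10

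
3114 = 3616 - 502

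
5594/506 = 11 + 14/253 =11.06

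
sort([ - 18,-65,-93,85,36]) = [ - 93, - 65, - 18,36,85 ]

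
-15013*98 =-1471274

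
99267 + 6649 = 105916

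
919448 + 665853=1585301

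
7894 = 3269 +4625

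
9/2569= 9/2569 = 0.00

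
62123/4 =62123/4 = 15530.75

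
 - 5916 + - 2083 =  - 7999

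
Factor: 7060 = 2^2*5^1*353^1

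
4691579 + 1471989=6163568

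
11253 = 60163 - 48910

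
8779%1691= 324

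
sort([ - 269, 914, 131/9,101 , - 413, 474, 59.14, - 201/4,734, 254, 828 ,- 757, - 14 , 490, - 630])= [ - 757 , - 630, - 413, - 269, - 201/4, - 14, 131/9,  59.14,101,254,474 , 490, 734,828, 914 ] 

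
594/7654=297/3827=0.08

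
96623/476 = 96623/476 = 202.99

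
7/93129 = 7/93129 = 0.00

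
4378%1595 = 1188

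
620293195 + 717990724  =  1338283919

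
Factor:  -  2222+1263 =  - 959 = - 7^1*137^1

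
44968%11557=10297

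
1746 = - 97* ( - 18)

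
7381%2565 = 2251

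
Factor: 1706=2^1*853^1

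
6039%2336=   1367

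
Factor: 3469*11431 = 7^1*23^1*71^1 * 3469^1 = 39654139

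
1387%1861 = 1387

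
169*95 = 16055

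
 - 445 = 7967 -8412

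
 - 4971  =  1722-6693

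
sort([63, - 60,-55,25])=[ - 60, - 55, 25 , 63]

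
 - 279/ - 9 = 31/1   =  31.00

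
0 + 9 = 9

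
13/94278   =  13/94278 = 0.00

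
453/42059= 453/42059 = 0.01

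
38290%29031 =9259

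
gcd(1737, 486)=9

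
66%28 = 10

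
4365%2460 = 1905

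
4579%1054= 363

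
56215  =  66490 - 10275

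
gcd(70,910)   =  70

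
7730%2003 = 1721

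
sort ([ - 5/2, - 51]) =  [  -  51,-5/2 ] 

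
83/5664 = 83/5664 = 0.01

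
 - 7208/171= - 7208/171 = - 42.15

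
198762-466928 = - 268166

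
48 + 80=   128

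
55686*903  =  50284458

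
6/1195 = 6/1195 = 0.01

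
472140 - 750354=-278214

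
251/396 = 251/396 = 0.63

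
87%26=9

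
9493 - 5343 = 4150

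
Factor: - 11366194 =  -2^1*7^1* 811871^1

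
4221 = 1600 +2621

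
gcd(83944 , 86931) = 1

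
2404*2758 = 6630232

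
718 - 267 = 451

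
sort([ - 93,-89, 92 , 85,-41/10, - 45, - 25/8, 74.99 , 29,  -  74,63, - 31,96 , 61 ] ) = [-93,-89, - 74, - 45,-31,-41/10, - 25/8, 29,61,63 , 74.99, 85, 92,96 ]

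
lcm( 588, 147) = 588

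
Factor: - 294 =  - 2^1*3^1*7^2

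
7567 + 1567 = 9134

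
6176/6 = 3088/3=1029.33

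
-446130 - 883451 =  - 1329581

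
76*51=3876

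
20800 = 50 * 416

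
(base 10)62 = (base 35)1R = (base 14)46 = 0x3E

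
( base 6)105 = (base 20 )21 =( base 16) 29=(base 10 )41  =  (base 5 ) 131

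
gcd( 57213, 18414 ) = 27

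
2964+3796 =6760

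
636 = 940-304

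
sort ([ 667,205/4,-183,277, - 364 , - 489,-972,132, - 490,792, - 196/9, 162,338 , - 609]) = [-972, - 609,  -  490, - 489,-364, - 183, -196/9,205/4,132, 162 , 277 , 338,667,  792 ] 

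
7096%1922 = 1330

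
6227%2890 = 447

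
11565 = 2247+9318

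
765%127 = 3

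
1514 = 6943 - 5429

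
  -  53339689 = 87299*( - 611)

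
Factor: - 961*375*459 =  - 165412125 = -3^4*5^3*17^1 * 31^2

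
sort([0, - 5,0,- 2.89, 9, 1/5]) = [ - 5,-2.89, 0, 0 , 1/5,9]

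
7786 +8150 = 15936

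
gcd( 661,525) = 1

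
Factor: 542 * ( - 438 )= - 2^2 * 3^1*73^1 *271^1 =- 237396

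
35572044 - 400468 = 35171576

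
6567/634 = 6567/634 = 10.36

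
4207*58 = 244006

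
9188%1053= 764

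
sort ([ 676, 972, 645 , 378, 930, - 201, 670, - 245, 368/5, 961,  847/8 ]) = [ - 245, - 201,368/5,847/8,378, 645,670,676, 930, 961,972 ] 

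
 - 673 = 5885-6558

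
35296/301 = 35296/301=117.26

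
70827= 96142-25315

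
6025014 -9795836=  -3770822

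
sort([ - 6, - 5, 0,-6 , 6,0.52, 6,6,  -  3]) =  [ - 6, - 6, - 5,-3,0, 0.52,6, 6, 6]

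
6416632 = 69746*92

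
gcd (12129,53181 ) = 933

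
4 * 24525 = 98100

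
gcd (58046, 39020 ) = 2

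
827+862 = 1689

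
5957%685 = 477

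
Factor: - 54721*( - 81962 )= 2^1*107^1 * 383^1 * 54721^1=4485042602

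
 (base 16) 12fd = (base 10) 4861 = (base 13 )229c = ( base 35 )3XV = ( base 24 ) 8ad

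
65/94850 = 13/18970  =  0.00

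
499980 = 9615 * 52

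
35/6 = 35/6 = 5.83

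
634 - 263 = 371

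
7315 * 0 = 0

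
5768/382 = 2884/191 = 15.10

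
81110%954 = 20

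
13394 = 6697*2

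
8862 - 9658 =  - 796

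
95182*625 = 59488750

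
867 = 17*51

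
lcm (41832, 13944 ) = 41832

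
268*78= 20904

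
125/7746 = 125/7746 = 0.02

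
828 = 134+694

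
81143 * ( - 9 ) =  - 730287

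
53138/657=80+578/657 = 80.88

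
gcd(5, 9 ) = 1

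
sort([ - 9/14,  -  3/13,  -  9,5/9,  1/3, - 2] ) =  [ - 9,-2, - 9/14, -3/13,1/3 , 5/9] 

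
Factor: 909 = 3^2 *101^1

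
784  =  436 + 348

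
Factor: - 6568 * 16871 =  - 110808728 = -  2^3 * 821^1*16871^1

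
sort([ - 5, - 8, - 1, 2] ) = [ - 8, - 5, - 1,2] 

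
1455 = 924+531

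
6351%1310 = 1111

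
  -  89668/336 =-22417/84 = - 266.87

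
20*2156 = 43120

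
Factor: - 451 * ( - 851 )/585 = 3^( -2 ) * 5^(-1 )*11^1*13^(  -  1 )*23^1*37^1*41^1 = 383801/585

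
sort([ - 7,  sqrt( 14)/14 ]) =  [  -  7,sqrt(14) /14]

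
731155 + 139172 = 870327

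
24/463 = 24/463 = 0.05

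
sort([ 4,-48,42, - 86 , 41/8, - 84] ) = [ - 86 , - 84, - 48,  4 , 41/8, 42]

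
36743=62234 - 25491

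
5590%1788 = 226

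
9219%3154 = 2911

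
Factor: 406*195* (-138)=  -  10925460 = - 2^2 * 3^2 * 5^1 *7^1*13^1 * 23^1*29^1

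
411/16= 25 +11/16 = 25.69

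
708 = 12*59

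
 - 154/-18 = 8 + 5/9 = 8.56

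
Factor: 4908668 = 2^2 *1227167^1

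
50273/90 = 50273/90= 558.59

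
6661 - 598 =6063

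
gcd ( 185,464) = 1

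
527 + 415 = 942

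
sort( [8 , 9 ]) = [ 8, 9]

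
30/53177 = 30/53177 = 0.00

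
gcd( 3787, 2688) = 7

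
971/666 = 1 + 305/666 = 1.46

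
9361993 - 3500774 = 5861219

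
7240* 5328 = 38574720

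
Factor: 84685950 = 2^1*3^2*5^2*307^1*613^1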